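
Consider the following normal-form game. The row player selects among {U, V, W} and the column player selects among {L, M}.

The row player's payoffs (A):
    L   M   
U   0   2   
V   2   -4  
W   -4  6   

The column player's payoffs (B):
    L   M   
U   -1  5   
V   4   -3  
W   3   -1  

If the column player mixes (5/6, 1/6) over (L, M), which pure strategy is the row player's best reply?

V

Compute the row player's expected payoff from each pure strategy against the given mix.
U: (5/6)·0 + (1/6)·2 = 1/3
V: (5/6)·2 + (1/6)·(-4) = 1
W: (5/6)·(-4) + (1/6)·6 = -7/3
Highest expected payoff is 1, from V.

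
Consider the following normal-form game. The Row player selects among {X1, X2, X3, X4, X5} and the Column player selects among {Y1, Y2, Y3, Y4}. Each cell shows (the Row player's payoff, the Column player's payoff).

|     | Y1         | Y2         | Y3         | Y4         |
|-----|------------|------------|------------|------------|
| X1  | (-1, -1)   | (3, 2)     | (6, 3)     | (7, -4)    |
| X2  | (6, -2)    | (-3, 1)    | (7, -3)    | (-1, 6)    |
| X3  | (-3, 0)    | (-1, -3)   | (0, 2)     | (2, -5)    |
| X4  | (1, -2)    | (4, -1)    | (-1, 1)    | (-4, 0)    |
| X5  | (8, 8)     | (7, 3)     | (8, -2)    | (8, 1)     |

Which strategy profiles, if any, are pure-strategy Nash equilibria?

(X5, Y1)

Find each player's best response to every opponent strategy; NE are the intersections.
The Row player's best responses — vs Y1: X5 (payoff 8); vs Y2: X5 (payoff 7); vs Y3: X5 (payoff 8); vs Y4: X5 (payoff 8).
The Column player's best responses — vs X1: Y3 (payoff 3); vs X2: Y4 (payoff 6); vs X3: Y3 (payoff 2); vs X4: Y3 (payoff 1); vs X5: Y1 (payoff 8).
The only mutual best response is (X5, Y1); neither player gains by switching there.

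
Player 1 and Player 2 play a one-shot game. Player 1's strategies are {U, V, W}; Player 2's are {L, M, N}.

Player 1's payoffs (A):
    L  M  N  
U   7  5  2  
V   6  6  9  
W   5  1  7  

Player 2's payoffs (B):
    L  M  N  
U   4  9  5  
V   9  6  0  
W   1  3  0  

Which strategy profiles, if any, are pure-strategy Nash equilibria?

No pure-strategy Nash equilibrium

Check mutual best responses: a cell is a NE iff neither player can gain by unilaterally deviating.
Player 1's best responses — vs L: U (payoff 7); vs M: V (payoff 6); vs N: V (payoff 9).
Player 2's best responses — vs U: M (payoff 9); vs V: L (payoff 9); vs W: M (payoff 3).
No cell has both players best-responding. For instance, Player 1's best reply to M is V, but against V Player 2 prefers L over M.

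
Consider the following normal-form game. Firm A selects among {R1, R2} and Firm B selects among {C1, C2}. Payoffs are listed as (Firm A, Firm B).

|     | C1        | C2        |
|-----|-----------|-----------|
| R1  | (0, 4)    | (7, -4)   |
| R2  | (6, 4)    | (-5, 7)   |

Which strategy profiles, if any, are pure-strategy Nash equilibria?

A profile is a Nash equilibrium when each player is best-responding to the other.
Firm A's best responses — vs C1: R2 (payoff 6); vs C2: R1 (payoff 7).
Firm B's best responses — vs R1: C1 (payoff 4); vs R2: C2 (payoff 7).
No cell has both players best-responding. For instance, Firm A's best reply to C2 is R1, but against R1 Firm B prefers C1 over C2.

None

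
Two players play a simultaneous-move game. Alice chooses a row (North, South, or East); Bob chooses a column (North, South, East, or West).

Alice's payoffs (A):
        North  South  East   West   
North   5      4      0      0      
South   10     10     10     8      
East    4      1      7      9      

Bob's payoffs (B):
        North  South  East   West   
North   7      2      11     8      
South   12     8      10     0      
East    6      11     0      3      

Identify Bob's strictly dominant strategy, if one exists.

A strategy is strictly dominant if it gives Bob a strictly higher payoff than every other strategy, against every choice by the opponent.
North is not dominant: against North, East gives 11 > 7.
South is not dominant: against North, North gives 7 > 2.
East is not dominant: against South, North gives 12 > 10.
West is not dominant: against North, East gives 11 > 8.
No single strategy is best against every opponent action.

None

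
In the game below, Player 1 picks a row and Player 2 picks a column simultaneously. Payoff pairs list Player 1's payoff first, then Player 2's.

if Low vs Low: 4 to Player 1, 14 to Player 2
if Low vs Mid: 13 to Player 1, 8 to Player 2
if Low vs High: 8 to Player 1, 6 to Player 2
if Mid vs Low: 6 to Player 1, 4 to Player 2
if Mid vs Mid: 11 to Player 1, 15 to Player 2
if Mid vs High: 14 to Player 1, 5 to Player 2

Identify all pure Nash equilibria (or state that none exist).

A profile is a Nash equilibrium when each player is best-responding to the other.
Player 1's best responses — vs Low: Mid (payoff 6); vs Mid: Low (payoff 13); vs High: Mid (payoff 14).
Player 2's best responses — vs Low: Low (payoff 14); vs Mid: Mid (payoff 15).
No cell has both players best-responding. For instance, Player 1's best reply to Low is Mid, but against Mid Player 2 prefers Mid over Low.

There is no pure-strategy Nash equilibrium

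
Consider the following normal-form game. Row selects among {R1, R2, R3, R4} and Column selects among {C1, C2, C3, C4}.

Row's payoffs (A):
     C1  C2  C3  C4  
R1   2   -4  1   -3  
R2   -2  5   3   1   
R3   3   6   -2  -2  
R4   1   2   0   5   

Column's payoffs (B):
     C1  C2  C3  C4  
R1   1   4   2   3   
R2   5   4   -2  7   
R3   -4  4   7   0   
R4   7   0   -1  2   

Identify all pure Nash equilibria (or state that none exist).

Check mutual best responses: a cell is a NE iff neither player can gain by unilaterally deviating.
Row's best responses — vs C1: R3 (payoff 3); vs C2: R3 (payoff 6); vs C3: R2 (payoff 3); vs C4: R4 (payoff 5).
Column's best responses — vs R1: C2 (payoff 4); vs R2: C4 (payoff 7); vs R3: C3 (payoff 7); vs R4: C1 (payoff 7).
No cell has both players best-responding. For instance, Row's best reply to C1 is R3, but against R3 Column prefers C3 over C1.

None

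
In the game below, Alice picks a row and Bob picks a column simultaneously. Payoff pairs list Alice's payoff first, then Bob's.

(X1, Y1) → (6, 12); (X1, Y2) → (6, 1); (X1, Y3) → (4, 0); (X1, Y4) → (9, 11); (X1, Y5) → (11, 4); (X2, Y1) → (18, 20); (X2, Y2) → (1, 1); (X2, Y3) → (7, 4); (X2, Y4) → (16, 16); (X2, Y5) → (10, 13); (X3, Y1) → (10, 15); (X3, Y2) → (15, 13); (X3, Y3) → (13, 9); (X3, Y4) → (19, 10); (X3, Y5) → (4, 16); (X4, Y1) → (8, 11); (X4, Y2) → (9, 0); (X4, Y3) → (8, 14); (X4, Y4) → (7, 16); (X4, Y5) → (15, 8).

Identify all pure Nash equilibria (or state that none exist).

Check mutual best responses: a cell is a NE iff neither player can gain by unilaterally deviating.
Alice's best responses — vs Y1: X2 (payoff 18); vs Y2: X3 (payoff 15); vs Y3: X3 (payoff 13); vs Y4: X3 (payoff 19); vs Y5: X4 (payoff 15).
Bob's best responses — vs X1: Y1 (payoff 12); vs X2: Y1 (payoff 20); vs X3: Y5 (payoff 16); vs X4: Y4 (payoff 16).
The only mutual best response is (X2, Y1); neither player gains by switching there.

(X2, Y1)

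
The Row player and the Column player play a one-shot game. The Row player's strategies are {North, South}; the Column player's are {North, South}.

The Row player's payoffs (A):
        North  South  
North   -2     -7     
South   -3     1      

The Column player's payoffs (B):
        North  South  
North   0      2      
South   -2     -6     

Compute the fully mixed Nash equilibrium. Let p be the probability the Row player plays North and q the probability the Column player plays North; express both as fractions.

p = 2/3, q = 8/9

In a mixed NE each player is indifferent between their pure strategies, so the opponent's mix sets the indifference.
The Column player indifferent between North and South: p·0 + (1−p)·(-2) = p·2 + (1−p)·(-6) ⟹ (-2) + 2p = (-6) + 8p ⟹ p = 2/3.
The Row player indifferent between North and South: q·(-2) + (1−q)·(-7) = q·(-3) + (1−q)·1 ⟹ (-7) + 5q = 1 + (-4)q ⟹ q = 8/9.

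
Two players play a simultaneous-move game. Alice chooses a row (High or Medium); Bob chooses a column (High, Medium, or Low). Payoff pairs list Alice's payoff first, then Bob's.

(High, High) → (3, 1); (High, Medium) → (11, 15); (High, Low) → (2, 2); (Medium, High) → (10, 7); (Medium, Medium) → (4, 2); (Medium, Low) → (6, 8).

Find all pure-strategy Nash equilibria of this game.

A profile is a Nash equilibrium when each player is best-responding to the other.
Alice's best responses — vs High: Medium (payoff 10); vs Medium: High (payoff 11); vs Low: Medium (payoff 6).
Bob's best responses — vs High: Medium (payoff 15); vs Medium: Low (payoff 8).
Mutual best responses occur at (High, Medium) and (Medium, Low); at each, neither player gains by switching.

(High, Medium) and (Medium, Low)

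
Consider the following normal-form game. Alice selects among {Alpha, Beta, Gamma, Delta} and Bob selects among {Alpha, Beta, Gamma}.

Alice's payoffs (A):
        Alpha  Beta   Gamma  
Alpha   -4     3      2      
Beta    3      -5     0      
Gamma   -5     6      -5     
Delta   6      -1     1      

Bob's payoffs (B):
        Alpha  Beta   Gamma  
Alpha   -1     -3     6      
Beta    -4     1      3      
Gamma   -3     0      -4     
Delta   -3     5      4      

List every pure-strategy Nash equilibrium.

Find each player's best response to every opponent strategy; NE are the intersections.
Alice's best responses — vs Alpha: Delta (payoff 6); vs Beta: Gamma (payoff 6); vs Gamma: Alpha (payoff 2).
Bob's best responses — vs Alpha: Gamma (payoff 6); vs Beta: Gamma (payoff 3); vs Gamma: Beta (payoff 0); vs Delta: Beta (payoff 5).
Mutual best responses occur at (Alpha, Gamma) and (Gamma, Beta); at each, neither player gains by switching.

(Alpha, Gamma) and (Gamma, Beta)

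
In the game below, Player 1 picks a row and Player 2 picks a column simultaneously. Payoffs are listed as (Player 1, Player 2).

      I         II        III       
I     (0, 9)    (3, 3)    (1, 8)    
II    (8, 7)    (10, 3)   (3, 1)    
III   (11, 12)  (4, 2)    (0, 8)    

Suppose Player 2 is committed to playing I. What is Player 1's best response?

With Player 2 fixed at I, Player 1's payoffs are: I → 0, II → 8, III → 11.
The maximum is 11, achieved by III.

III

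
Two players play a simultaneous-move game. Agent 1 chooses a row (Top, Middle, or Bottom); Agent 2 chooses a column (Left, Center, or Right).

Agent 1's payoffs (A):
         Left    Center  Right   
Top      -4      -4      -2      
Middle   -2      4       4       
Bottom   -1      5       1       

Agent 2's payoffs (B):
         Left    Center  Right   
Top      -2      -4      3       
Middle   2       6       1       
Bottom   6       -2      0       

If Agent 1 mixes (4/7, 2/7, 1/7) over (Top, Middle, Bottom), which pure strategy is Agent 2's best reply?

Right

Agent 2's best reply maximizes expected payoff against the mix.
Left: (4/7)·(-2) + (2/7)·2 + (1/7)·6 = 2/7
Center: (4/7)·(-4) + (2/7)·6 + (1/7)·(-2) = -6/7
Right: (4/7)·3 + (2/7)·1 + (1/7)·0 = 2
Highest expected payoff is 2, from Right.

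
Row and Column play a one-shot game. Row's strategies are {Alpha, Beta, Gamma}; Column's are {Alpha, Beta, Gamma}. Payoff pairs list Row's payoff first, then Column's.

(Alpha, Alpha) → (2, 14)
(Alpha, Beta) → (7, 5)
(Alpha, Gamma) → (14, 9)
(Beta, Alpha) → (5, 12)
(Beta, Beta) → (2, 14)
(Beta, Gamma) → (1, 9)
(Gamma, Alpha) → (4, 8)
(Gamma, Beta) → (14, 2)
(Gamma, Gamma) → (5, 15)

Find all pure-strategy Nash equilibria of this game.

Find each player's best response to every opponent strategy; NE are the intersections.
Row's best responses — vs Alpha: Beta (payoff 5); vs Beta: Gamma (payoff 14); vs Gamma: Alpha (payoff 14).
Column's best responses — vs Alpha: Alpha (payoff 14); vs Beta: Beta (payoff 14); vs Gamma: Gamma (payoff 15).
No cell has both players best-responding. For instance, Row's best reply to Gamma is Alpha, but against Alpha Column prefers Alpha over Gamma.

None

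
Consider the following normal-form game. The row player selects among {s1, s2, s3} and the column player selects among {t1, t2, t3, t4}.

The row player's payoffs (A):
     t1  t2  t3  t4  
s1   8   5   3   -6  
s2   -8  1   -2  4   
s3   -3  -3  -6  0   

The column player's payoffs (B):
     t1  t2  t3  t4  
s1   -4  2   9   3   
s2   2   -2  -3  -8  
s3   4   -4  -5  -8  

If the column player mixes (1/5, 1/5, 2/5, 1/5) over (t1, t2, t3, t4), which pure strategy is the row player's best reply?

s1

The row player's best reply maximizes expected payoff against the mix.
s1: (1/5)·8 + (1/5)·5 + (2/5)·3 + (1/5)·(-6) = 13/5
s2: (1/5)·(-8) + (1/5)·1 + (2/5)·(-2) + (1/5)·4 = -7/5
s3: (1/5)·(-3) + (1/5)·(-3) + (2/5)·(-6) + (1/5)·0 = -18/5
Highest expected payoff is 13/5, from s1.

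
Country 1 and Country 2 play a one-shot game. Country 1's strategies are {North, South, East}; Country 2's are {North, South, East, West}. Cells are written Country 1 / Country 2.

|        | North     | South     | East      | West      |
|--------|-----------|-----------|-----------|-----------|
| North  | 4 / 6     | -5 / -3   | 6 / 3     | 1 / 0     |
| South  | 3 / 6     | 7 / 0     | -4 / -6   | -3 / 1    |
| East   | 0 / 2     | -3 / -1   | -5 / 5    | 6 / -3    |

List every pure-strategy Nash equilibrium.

Find each player's best response to every opponent strategy; NE are the intersections.
Country 1's best responses — vs North: North (payoff 4); vs South: South (payoff 7); vs East: North (payoff 6); vs West: East (payoff 6).
Country 2's best responses — vs North: North (payoff 6); vs South: North (payoff 6); vs East: East (payoff 5).
The only mutual best response is (North, North); neither player gains by switching there.

(North, North)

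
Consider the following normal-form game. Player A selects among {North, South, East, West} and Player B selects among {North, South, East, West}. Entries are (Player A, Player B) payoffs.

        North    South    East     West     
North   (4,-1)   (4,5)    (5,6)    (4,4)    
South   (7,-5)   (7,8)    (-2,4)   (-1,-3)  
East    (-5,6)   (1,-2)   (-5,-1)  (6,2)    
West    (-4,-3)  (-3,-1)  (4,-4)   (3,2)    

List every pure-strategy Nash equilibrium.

Check mutual best responses: a cell is a NE iff neither player can gain by unilaterally deviating.
Player A's best responses — vs North: South (payoff 7); vs South: South (payoff 7); vs East: North (payoff 5); vs West: East (payoff 6).
Player B's best responses — vs North: East (payoff 6); vs South: South (payoff 8); vs East: North (payoff 6); vs West: West (payoff 2).
Mutual best responses occur at (North, East) and (South, South); at each, neither player gains by switching.

(North, East) and (South, South)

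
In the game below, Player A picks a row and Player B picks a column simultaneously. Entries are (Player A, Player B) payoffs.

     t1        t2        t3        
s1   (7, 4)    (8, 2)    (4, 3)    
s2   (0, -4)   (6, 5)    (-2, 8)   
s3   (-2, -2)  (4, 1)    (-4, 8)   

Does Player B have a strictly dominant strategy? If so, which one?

No strictly dominant strategy

A strategy is strictly dominant if it gives Player B a strictly higher payoff than every other strategy, against every choice by the opponent.
t1 is not dominant: against s2, t2 gives 5 > -4.
t2 is not dominant: against s1, t1 gives 4 > 2.
t3 is not dominant: against s1, t1 gives 4 > 3.
No single strategy is best against every opponent action.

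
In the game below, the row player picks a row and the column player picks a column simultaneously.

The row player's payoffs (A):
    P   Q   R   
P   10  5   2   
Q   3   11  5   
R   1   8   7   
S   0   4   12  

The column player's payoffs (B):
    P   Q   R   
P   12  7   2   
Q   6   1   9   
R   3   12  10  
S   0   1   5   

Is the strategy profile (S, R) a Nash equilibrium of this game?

Holding the column player at R: the row player gets 12 from S, versus 2 from P, 5 from Q, 7 from R. No profitable deviation for the row player.
Holding the row player at S: the column player gets 5 from R, versus 0 from P, 1 from Q. No profitable deviation for the column player either.

Yes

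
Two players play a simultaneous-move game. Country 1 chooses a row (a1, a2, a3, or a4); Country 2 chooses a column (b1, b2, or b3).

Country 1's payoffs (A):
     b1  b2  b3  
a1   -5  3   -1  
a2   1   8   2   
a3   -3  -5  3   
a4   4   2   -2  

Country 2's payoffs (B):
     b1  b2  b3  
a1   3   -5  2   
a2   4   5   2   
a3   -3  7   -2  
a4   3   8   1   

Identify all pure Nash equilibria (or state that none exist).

Find each player's best response to every opponent strategy; NE are the intersections.
Country 1's best responses — vs b1: a4 (payoff 4); vs b2: a2 (payoff 8); vs b3: a3 (payoff 3).
Country 2's best responses — vs a1: b1 (payoff 3); vs a2: b2 (payoff 5); vs a3: b2 (payoff 7); vs a4: b2 (payoff 8).
The only mutual best response is (a2, b2); neither player gains by switching there.

(a2, b2)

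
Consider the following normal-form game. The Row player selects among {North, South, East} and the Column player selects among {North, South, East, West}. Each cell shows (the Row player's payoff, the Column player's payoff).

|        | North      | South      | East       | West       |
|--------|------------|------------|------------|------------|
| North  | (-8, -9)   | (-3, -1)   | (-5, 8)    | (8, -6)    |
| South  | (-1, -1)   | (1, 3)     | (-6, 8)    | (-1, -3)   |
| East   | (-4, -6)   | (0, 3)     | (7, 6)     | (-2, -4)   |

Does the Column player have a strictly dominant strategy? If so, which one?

Check whether one of the Column player's strategies beats all alternatives regardless of what the opponent does.
East strictly dominates: vs North: 8 > each of {-9, -1, -6}; vs South: 8 > each of {-1, 3, -3}; vs East: 6 > each of {-6, 3, -4}.

East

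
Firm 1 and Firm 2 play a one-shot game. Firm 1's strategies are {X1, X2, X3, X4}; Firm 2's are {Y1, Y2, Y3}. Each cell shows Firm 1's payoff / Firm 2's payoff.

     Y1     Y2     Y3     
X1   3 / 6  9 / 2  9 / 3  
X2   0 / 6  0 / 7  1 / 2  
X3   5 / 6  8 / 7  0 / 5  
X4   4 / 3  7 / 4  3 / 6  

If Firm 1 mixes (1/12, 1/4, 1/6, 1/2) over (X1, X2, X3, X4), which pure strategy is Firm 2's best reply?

Y2

Compute Firm 2's expected payoff from each pure strategy against the given mix.
Y1: (1/12)·6 + (1/4)·6 + (1/6)·6 + (1/2)·3 = 9/2
Y2: (1/12)·2 + (1/4)·7 + (1/6)·7 + (1/2)·4 = 61/12
Y3: (1/12)·3 + (1/4)·2 + (1/6)·5 + (1/2)·6 = 55/12
Highest expected payoff is 61/12, from Y2.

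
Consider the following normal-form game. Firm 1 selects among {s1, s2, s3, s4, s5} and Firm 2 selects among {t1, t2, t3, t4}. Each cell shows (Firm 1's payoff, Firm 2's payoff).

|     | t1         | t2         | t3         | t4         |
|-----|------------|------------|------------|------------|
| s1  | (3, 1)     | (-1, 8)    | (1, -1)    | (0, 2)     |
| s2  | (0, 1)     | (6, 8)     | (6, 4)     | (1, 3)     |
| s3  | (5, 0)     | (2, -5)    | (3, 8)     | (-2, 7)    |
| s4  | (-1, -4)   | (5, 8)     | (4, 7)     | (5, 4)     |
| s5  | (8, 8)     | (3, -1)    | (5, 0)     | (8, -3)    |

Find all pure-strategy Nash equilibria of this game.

Find each player's best response to every opponent strategy; NE are the intersections.
Firm 1's best responses — vs t1: s5 (payoff 8); vs t2: s2 (payoff 6); vs t3: s2 (payoff 6); vs t4: s5 (payoff 8).
Firm 2's best responses — vs s1: t2 (payoff 8); vs s2: t2 (payoff 8); vs s3: t3 (payoff 8); vs s4: t2 (payoff 8); vs s5: t1 (payoff 8).
Mutual best responses occur at (s2, t2) and (s5, t1); at each, neither player gains by switching.

(s2, t2) and (s5, t1)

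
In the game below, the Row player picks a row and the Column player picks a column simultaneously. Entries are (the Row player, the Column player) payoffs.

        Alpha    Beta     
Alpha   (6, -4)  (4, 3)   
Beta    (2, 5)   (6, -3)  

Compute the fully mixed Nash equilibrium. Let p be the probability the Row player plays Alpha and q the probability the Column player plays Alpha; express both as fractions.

p = 8/15, q = 1/3

In a mixed NE each player is indifferent between their pure strategies, so the opponent's mix sets the indifference.
The Column player indifferent between Alpha and Beta: p·(-4) + (1−p)·5 = p·3 + (1−p)·(-3) ⟹ 5 + (-9)p = (-3) + 6p ⟹ p = 8/15.
The Row player indifferent between Alpha and Beta: q·6 + (1−q)·4 = q·2 + (1−q)·6 ⟹ 4 + 2q = 6 + (-4)q ⟹ q = 1/3.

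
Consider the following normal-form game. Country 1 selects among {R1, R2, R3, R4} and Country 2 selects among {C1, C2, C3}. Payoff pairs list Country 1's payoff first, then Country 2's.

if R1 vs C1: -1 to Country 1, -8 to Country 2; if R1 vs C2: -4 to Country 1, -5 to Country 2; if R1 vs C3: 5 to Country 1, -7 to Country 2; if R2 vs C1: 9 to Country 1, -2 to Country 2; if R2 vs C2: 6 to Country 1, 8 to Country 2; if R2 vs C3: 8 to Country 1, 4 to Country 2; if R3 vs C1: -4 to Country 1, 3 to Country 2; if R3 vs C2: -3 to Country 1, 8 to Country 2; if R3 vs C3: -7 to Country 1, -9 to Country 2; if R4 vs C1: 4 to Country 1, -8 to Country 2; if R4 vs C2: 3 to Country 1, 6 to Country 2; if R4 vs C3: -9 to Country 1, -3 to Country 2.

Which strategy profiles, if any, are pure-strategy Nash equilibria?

(R2, C2)

Find each player's best response to every opponent strategy; NE are the intersections.
Country 1's best responses — vs C1: R2 (payoff 9); vs C2: R2 (payoff 6); vs C3: R2 (payoff 8).
Country 2's best responses — vs R1: C2 (payoff -5); vs R2: C2 (payoff 8); vs R3: C2 (payoff 8); vs R4: C2 (payoff 6).
The only mutual best response is (R2, C2); neither player gains by switching there.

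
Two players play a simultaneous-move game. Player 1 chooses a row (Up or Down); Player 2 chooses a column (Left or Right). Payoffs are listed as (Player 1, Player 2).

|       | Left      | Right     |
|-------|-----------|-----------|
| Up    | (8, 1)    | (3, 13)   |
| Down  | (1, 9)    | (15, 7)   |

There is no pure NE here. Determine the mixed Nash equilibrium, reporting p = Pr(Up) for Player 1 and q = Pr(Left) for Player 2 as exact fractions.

Each player's mixing probability is pinned down by making the *other* player indifferent.
Player 2 indifferent between Left and Right: p·1 + (1−p)·9 = p·13 + (1−p)·7 ⟹ 9 + (-8)p = 7 + 6p ⟹ p = 1/7.
Player 1 indifferent between Up and Down: q·8 + (1−q)·3 = q·1 + (1−q)·15 ⟹ 3 + 5q = 15 + (-14)q ⟹ q = 12/19.

p = 1/7, q = 12/19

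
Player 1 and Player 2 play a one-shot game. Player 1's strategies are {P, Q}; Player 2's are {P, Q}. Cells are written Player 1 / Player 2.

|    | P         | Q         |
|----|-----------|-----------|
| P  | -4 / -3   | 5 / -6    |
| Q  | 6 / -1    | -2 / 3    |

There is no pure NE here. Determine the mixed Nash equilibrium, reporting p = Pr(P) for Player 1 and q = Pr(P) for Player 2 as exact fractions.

Each player's mixing probability is pinned down by making the *other* player indifferent.
Player 2 indifferent between P and Q: p·(-3) + (1−p)·(-1) = p·(-6) + (1−p)·3 ⟹ (-1) + (-2)p = 3 + (-9)p ⟹ p = 4/7.
Player 1 indifferent between P and Q: q·(-4) + (1−q)·5 = q·6 + (1−q)·(-2) ⟹ 5 + (-9)q = (-2) + 8q ⟹ q = 7/17.

p = 4/7, q = 7/17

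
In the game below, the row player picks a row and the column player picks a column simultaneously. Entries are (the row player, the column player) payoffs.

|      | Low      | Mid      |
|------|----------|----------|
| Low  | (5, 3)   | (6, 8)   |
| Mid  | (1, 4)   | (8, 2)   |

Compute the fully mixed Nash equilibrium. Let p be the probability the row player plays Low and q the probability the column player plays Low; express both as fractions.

Each player's mixing probability is pinned down by making the *other* player indifferent.
The column player indifferent between Low and Mid: p·3 + (1−p)·4 = p·8 + (1−p)·2 ⟹ 4 + (-1)p = 2 + 6p ⟹ p = 2/7.
The row player indifferent between Low and Mid: q·5 + (1−q)·6 = q·1 + (1−q)·8 ⟹ 6 + (-1)q = 8 + (-7)q ⟹ q = 1/3.

p = 2/7, q = 1/3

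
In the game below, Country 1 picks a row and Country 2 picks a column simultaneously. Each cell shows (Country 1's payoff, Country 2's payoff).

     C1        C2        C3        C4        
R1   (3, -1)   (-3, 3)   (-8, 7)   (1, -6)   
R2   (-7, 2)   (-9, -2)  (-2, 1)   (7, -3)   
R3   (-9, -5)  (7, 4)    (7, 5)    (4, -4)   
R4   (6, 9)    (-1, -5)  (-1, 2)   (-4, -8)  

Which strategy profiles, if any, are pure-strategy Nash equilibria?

Check mutual best responses: a cell is a NE iff neither player can gain by unilaterally deviating.
Country 1's best responses — vs C1: R4 (payoff 6); vs C2: R3 (payoff 7); vs C3: R3 (payoff 7); vs C4: R2 (payoff 7).
Country 2's best responses — vs R1: C3 (payoff 7); vs R2: C1 (payoff 2); vs R3: C3 (payoff 5); vs R4: C1 (payoff 9).
Mutual best responses occur at (R3, C3) and (R4, C1); at each, neither player gains by switching.

(R3, C3) and (R4, C1)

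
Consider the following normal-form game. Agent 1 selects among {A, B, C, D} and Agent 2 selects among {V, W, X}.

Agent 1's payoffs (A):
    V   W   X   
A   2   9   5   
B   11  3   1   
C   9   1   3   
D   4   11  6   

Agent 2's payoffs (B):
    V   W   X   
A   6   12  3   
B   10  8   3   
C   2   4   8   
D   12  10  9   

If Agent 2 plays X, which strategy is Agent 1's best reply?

D

With Agent 2 fixed at X, Agent 1's payoffs are: A → 5, B → 1, C → 3, D → 6.
The maximum is 6, achieved by D.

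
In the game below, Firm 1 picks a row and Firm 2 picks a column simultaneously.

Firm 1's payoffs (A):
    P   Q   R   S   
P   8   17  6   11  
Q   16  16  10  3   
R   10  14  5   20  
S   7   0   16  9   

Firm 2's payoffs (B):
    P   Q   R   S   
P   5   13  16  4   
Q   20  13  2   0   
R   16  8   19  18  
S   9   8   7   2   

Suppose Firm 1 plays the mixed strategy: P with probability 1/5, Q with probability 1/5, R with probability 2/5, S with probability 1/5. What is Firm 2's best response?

Compute Firm 2's expected payoff from each pure strategy against the given mix.
P: (1/5)·5 + (1/5)·20 + (2/5)·16 + (1/5)·9 = 66/5
Q: (1/5)·13 + (1/5)·13 + (2/5)·8 + (1/5)·8 = 10
R: (1/5)·16 + (1/5)·2 + (2/5)·19 + (1/5)·7 = 63/5
S: (1/5)·4 + (1/5)·0 + (2/5)·18 + (1/5)·2 = 42/5
Highest expected payoff is 66/5, from P.

P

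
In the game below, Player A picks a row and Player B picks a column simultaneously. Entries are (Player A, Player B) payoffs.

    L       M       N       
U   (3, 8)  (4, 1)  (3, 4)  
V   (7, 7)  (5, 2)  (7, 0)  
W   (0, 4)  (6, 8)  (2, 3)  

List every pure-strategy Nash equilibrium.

A profile is a Nash equilibrium when each player is best-responding to the other.
Player A's best responses — vs L: V (payoff 7); vs M: W (payoff 6); vs N: V (payoff 7).
Player B's best responses — vs U: L (payoff 8); vs V: L (payoff 7); vs W: M (payoff 8).
Mutual best responses occur at (V, L) and (W, M); at each, neither player gains by switching.

(V, L) and (W, M)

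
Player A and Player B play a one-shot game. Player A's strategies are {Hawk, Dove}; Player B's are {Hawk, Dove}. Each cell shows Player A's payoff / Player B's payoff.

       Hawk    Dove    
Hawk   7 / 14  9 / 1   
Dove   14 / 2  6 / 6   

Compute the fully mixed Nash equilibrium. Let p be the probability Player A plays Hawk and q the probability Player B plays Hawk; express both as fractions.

p = 4/17, q = 3/10

In a mixed NE each player is indifferent between their pure strategies, so the opponent's mix sets the indifference.
Player B indifferent between Hawk and Dove: p·14 + (1−p)·2 = p·1 + (1−p)·6 ⟹ 2 + 12p = 6 + (-5)p ⟹ p = 4/17.
Player A indifferent between Hawk and Dove: q·7 + (1−q)·9 = q·14 + (1−q)·6 ⟹ 9 + (-2)q = 6 + 8q ⟹ q = 3/10.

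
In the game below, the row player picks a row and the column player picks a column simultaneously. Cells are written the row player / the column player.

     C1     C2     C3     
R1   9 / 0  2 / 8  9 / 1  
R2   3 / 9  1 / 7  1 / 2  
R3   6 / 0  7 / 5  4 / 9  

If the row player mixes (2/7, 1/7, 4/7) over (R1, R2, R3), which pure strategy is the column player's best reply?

C2

The column player's best reply maximizes expected payoff against the mix.
C1: (2/7)·0 + (1/7)·9 + (4/7)·0 = 9/7
C2: (2/7)·8 + (1/7)·7 + (4/7)·5 = 43/7
C3: (2/7)·1 + (1/7)·2 + (4/7)·9 = 40/7
Highest expected payoff is 43/7, from C2.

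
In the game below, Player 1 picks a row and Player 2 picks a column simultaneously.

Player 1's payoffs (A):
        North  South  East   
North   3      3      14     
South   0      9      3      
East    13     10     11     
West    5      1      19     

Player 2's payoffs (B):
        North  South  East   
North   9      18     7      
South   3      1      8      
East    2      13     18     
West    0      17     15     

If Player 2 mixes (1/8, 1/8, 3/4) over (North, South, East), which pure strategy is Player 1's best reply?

Compute Player 1's expected payoff from each pure strategy against the given mix.
North: (1/8)·3 + (1/8)·3 + (3/4)·14 = 45/4
South: (1/8)·0 + (1/8)·9 + (3/4)·3 = 27/8
East: (1/8)·13 + (1/8)·10 + (3/4)·11 = 89/8
West: (1/8)·5 + (1/8)·1 + (3/4)·19 = 15
Highest expected payoff is 15, from West.

West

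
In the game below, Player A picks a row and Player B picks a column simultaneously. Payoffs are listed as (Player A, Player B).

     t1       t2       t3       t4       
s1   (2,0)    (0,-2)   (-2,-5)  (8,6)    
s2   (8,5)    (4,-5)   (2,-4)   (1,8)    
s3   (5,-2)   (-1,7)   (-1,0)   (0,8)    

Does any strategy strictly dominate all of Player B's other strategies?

A strategy is strictly dominant if it gives Player B a strictly higher payoff than every other strategy, against every choice by the opponent.
t4 strictly dominates: vs s1: 6 > each of {0, -2, -5}; vs s2: 8 > each of {5, -5, -4}; vs s3: 8 > each of {-2, 7, 0}.

t4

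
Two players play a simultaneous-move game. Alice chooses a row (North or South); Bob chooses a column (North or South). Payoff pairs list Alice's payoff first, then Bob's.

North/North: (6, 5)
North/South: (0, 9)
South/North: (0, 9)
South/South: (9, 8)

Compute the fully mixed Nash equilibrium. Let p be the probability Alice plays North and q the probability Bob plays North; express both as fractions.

Each player's mixing probability is pinned down by making the *other* player indifferent.
Bob indifferent between North and South: p·5 + (1−p)·9 = p·9 + (1−p)·8 ⟹ 9 + (-4)p = 8 + 1p ⟹ p = 1/5.
Alice indifferent between North and South: q·6 + (1−q)·0 = q·0 + (1−q)·9 ⟹ 0 + 6q = 9 + (-9)q ⟹ q = 3/5.

p = 1/5, q = 3/5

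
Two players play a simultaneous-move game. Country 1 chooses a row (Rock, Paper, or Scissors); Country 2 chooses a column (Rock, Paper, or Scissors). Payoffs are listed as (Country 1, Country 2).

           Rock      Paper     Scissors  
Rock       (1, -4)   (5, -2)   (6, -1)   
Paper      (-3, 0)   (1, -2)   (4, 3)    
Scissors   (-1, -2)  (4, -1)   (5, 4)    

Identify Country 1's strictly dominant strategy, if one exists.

Check whether one of Country 1's strategies beats all alternatives regardless of what the opponent does.
Rock strictly dominates: vs Rock: 1 > each of {-3, -1}; vs Paper: 5 > each of {1, 4}; vs Scissors: 6 > each of {4, 5}.

Rock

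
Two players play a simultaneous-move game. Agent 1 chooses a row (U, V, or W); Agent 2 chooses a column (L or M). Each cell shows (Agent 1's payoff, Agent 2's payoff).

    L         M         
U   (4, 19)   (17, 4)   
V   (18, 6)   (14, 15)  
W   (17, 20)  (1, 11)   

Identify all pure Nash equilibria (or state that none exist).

A profile is a Nash equilibrium when each player is best-responding to the other.
Agent 1's best responses — vs L: V (payoff 18); vs M: U (payoff 17).
Agent 2's best responses — vs U: L (payoff 19); vs V: M (payoff 15); vs W: L (payoff 20).
No cell has both players best-responding. For instance, Agent 1's best reply to L is V, but against V Agent 2 prefers M over L.

None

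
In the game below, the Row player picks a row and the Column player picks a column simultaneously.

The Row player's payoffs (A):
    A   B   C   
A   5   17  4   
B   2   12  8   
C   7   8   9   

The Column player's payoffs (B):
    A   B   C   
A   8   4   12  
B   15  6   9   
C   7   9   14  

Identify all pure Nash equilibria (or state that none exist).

Find each player's best response to every opponent strategy; NE are the intersections.
The Row player's best responses — vs A: C (payoff 7); vs B: A (payoff 17); vs C: C (payoff 9).
The Column player's best responses — vs A: C (payoff 12); vs B: A (payoff 15); vs C: C (payoff 14).
The only mutual best response is (C, C); neither player gains by switching there.

(C, C)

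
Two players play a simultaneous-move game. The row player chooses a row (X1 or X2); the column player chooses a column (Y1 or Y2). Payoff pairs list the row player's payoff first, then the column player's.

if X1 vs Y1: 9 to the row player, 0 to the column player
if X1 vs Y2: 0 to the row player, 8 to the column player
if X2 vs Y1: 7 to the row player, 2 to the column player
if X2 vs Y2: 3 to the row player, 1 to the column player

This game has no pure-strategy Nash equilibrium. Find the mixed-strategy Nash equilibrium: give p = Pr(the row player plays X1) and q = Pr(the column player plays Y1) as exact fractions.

p = 1/9, q = 3/5

Each player's mixing probability is pinned down by making the *other* player indifferent.
The column player indifferent between Y1 and Y2: p·0 + (1−p)·2 = p·8 + (1−p)·1 ⟹ 2 + (-2)p = 1 + 7p ⟹ p = 1/9.
The row player indifferent between X1 and X2: q·9 + (1−q)·0 = q·7 + (1−q)·3 ⟹ 0 + 9q = 3 + 4q ⟹ q = 3/5.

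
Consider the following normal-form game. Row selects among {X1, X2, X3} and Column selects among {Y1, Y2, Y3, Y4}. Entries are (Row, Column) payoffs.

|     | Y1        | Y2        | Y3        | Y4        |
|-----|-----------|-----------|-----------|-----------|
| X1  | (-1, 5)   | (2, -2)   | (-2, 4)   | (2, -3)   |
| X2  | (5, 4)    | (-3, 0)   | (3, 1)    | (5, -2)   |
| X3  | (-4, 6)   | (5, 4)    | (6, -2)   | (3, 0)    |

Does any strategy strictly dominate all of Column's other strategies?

Check whether one of Column's strategies beats all alternatives regardless of what the opponent does.
Y1 strictly dominates: vs X1: 5 > each of {-2, 4, -3}; vs X2: 4 > each of {0, 1, -2}; vs X3: 6 > each of {4, -2, 0}.

Y1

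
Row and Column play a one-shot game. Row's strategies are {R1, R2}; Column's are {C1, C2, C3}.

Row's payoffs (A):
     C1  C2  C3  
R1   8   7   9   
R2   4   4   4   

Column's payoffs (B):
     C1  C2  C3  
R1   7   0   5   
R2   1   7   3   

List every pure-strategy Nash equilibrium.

Find each player's best response to every opponent strategy; NE are the intersections.
Row's best responses — vs C1: R1 (payoff 8); vs C2: R1 (payoff 7); vs C3: R1 (payoff 9).
Column's best responses — vs R1: C1 (payoff 7); vs R2: C2 (payoff 7).
The only mutual best response is (R1, C1); neither player gains by switching there.

(R1, C1)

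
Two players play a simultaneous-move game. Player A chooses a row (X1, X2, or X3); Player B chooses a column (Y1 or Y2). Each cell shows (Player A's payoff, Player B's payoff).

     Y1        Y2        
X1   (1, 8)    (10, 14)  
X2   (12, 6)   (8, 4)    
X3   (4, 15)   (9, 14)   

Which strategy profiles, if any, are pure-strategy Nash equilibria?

(X1, Y2) and (X2, Y1)

A profile is a Nash equilibrium when each player is best-responding to the other.
Player A's best responses — vs Y1: X2 (payoff 12); vs Y2: X1 (payoff 10).
Player B's best responses — vs X1: Y2 (payoff 14); vs X2: Y1 (payoff 6); vs X3: Y1 (payoff 15).
Mutual best responses occur at (X1, Y2) and (X2, Y1); at each, neither player gains by switching.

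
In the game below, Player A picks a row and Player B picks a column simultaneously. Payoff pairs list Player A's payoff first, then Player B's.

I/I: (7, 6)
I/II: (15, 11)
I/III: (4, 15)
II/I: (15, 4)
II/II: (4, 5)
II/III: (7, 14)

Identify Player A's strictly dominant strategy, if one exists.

Check whether one of Player A's strategies beats all alternatives regardless of what the opponent does.
I is not dominant: against I, II gives 15 > 7.
II is not dominant: against II, I gives 15 > 4.
No single strategy is best against every opponent action.

No strictly dominant strategy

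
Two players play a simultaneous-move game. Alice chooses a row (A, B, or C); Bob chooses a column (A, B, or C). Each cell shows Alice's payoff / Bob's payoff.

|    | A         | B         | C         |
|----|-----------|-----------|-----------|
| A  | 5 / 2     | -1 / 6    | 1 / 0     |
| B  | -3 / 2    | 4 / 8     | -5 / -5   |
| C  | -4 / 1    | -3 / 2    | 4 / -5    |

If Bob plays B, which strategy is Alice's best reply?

With Bob fixed at B, Alice's payoffs are: A → -1, B → 4, C → -3.
The maximum is 4, achieved by B.

B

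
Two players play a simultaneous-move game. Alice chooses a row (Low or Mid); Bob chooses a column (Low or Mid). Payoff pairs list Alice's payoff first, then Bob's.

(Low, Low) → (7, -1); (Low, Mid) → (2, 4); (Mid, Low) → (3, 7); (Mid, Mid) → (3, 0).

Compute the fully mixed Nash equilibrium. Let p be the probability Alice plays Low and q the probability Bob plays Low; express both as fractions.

p = 7/12, q = 1/5

In a mixed NE each player is indifferent between their pure strategies, so the opponent's mix sets the indifference.
Bob indifferent between Low and Mid: p·(-1) + (1−p)·7 = p·4 + (1−p)·0 ⟹ 7 + (-8)p = 0 + 4p ⟹ p = 7/12.
Alice indifferent between Low and Mid: q·7 + (1−q)·2 = q·3 + (1−q)·3 ⟹ 2 + 5q = 3 + 0q ⟹ q = 1/5.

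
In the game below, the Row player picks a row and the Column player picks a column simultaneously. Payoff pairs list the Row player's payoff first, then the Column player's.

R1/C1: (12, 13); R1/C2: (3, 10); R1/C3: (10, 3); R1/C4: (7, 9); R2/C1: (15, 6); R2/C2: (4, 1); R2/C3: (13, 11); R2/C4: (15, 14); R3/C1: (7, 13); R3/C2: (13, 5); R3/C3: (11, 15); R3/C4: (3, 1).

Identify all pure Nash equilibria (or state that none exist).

(R2, C4)

Find each player's best response to every opponent strategy; NE are the intersections.
The Row player's best responses — vs C1: R2 (payoff 15); vs C2: R3 (payoff 13); vs C3: R2 (payoff 13); vs C4: R2 (payoff 15).
The Column player's best responses — vs R1: C1 (payoff 13); vs R2: C4 (payoff 14); vs R3: C3 (payoff 15).
The only mutual best response is (R2, C4); neither player gains by switching there.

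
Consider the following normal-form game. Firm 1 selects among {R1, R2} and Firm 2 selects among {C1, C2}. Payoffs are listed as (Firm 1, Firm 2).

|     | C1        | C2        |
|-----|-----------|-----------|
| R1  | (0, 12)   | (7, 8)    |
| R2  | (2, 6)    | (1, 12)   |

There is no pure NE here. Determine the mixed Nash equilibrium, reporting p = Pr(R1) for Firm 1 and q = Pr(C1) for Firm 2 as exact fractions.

p = 3/5, q = 3/4

Each player's mixing probability is pinned down by making the *other* player indifferent.
Firm 2 indifferent between C1 and C2: p·12 + (1−p)·6 = p·8 + (1−p)·12 ⟹ 6 + 6p = 12 + (-4)p ⟹ p = 3/5.
Firm 1 indifferent between R1 and R2: q·0 + (1−q)·7 = q·2 + (1−q)·1 ⟹ 7 + (-7)q = 1 + 1q ⟹ q = 3/4.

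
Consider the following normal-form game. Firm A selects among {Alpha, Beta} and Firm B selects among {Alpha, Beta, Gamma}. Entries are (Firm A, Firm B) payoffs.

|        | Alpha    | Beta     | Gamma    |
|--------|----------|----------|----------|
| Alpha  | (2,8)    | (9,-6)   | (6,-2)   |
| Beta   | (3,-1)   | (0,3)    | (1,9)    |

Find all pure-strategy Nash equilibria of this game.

None

A profile is a Nash equilibrium when each player is best-responding to the other.
Firm A's best responses — vs Alpha: Beta (payoff 3); vs Beta: Alpha (payoff 9); vs Gamma: Alpha (payoff 6).
Firm B's best responses — vs Alpha: Alpha (payoff 8); vs Beta: Gamma (payoff 9).
No cell has both players best-responding. For instance, Firm A's best reply to Alpha is Beta, but against Beta Firm B prefers Gamma over Alpha.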